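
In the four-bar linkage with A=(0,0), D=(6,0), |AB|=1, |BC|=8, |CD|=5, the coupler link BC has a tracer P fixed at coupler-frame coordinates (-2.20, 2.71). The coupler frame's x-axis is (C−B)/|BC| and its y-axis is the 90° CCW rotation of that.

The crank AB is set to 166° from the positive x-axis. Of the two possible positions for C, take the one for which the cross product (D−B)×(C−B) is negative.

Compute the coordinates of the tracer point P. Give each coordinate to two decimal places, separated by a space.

A=(0,0), D=(6.00,0)
B = A + 1.00·(cos166°, sin166°) = (-0.9703, 0.2419)
|BD| = 6.9745
circle(B,8.00) ∩ circle(D,5.00): a=6.2831, h=4.9520
  candidates: C₊=(5.4808,4.9730) cross=34.538; C₋=(5.1373,-4.9250) cross=-34.538
  mode - wants cross < 0 → take C=(5.1373,-4.9250) (cross=-34.538)
ex = (C−B)/|BC| = (0.7635,-0.6459); ey = (0.6459,0.7635)
P = B + -2.20·ex + 2.71·ey = (-0.8996,3.7318)

-0.90 3.73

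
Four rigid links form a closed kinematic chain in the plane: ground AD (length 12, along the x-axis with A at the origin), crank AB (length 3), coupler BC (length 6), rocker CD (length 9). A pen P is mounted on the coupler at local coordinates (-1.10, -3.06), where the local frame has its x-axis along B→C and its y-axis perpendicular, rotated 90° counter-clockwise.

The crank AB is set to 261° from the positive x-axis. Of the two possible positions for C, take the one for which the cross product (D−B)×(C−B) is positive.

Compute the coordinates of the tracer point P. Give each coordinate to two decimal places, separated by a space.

A=(0,0), D=(12.00,0)
B = A + 3.00·(cos261°, sin261°) = (-0.4693, -2.9631)
|BD| = 12.8165
circle(B,6.00) ∩ circle(D,9.00): a=4.6527, h=3.7884
  candidates: C₊=(3.1815,1.7984) cross=48.555; C₋=(4.9332,-5.5732) cross=-48.555
  mode + wants cross > 0 → take C=(3.1815,1.7984) (cross=48.555)
ex = (C−B)/|BC| = (0.6085,0.7936); ey = (-0.7936,0.6085)
P = B + -1.10·ex + -3.06·ey = (1.2897,-5.6979)

1.29 -5.70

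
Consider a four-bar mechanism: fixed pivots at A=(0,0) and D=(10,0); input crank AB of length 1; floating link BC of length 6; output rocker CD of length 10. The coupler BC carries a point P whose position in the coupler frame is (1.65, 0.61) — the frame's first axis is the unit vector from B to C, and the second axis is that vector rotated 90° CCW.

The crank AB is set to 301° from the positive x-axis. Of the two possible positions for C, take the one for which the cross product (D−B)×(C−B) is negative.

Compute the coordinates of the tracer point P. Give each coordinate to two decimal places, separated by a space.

1.62 -2.22

A=(0,0), D=(10.00,0)
B = A + 1.00·(cos301°, sin301°) = (0.5150, -0.8572)
|BD| = 9.5236
circle(B,6.00) ∩ circle(D,10.00): a=1.4017, h=5.8340
  candidates: C₊=(1.3860,5.0793) cross=55.560; C₋=(2.4362,-6.5413) cross=-55.560
  mode - wants cross < 0 → take C=(2.4362,-6.5413) (cross=-55.560)
ex = (C−B)/|BC| = (0.3202,-0.9474); ey = (0.9474,0.3202)
P = B + 1.65·ex + 0.61·ey = (1.6212,-2.2250)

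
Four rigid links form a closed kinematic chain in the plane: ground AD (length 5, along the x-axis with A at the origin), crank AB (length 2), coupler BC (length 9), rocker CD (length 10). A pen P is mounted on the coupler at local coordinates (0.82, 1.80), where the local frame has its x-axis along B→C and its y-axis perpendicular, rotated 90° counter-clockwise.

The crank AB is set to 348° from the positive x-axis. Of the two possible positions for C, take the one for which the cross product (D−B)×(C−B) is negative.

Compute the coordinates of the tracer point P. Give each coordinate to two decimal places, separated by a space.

A=(0,0), D=(5.00,0)
B = A + 2.00·(cos348°, sin348°) = (1.9563, -0.4158)
|BD| = 3.0720
circle(B,9.00) ∩ circle(D,10.00): a=-1.5565, h=8.8644
  candidates: C₊=(-0.7857,8.1563) cross=27.231; C₋=(1.6140,-9.4093) cross=-27.231
  mode - wants cross < 0 → take C=(1.6140,-9.4093) (cross=-27.231)
ex = (C−B)/|BC| = (-0.0380,-0.9993); ey = (0.9993,-0.0380)
P = B + 0.82·ex + 1.80·ey = (3.7238,-1.3037)

3.72 -1.30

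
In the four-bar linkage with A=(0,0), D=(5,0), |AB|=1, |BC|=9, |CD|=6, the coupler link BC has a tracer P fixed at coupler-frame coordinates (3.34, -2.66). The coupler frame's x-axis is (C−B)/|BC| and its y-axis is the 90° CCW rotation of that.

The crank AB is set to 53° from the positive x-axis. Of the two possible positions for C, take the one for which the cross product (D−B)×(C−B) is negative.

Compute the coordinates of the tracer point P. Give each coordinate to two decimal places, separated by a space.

0.98 -3.45

A=(0,0), D=(5.00,0)
B = A + 1.00·(cos53°, sin53°) = (0.6018, 0.7986)
|BD| = 4.4701
circle(B,9.00) ∩ circle(D,6.00): a=7.2685, h=5.3075
  candidates: C₊=(8.7016,4.7221) cross=23.725; C₋=(6.8051,-5.7220) cross=-23.725
  mode - wants cross < 0 → take C=(6.8051,-5.7220) (cross=-23.725)
ex = (C−B)/|BC| = (0.6893,-0.7245); ey = (0.7245,0.6893)
P = B + 3.34·ex + -2.66·ey = (0.9767,-3.4547)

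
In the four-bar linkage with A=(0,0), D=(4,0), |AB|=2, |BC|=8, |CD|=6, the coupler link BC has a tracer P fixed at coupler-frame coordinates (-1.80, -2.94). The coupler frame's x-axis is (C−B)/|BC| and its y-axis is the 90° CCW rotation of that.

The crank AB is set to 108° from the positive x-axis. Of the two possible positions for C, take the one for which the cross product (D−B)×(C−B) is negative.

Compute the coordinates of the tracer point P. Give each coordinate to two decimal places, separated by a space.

-3.99 2.64

A=(0,0), D=(4.00,0)
B = A + 2.00·(cos108°, sin108°) = (-0.6180, 1.9021)
|BD| = 4.9944
circle(B,8.00) ∩ circle(D,6.00): a=5.3003, h=5.9922
  candidates: C₊=(6.5650,5.4241) cross=29.928; C₋=(2.0007,-5.6571) cross=-29.928
  mode - wants cross < 0 → take C=(2.0007,-5.6571) (cross=-29.928)
ex = (C−B)/|BC| = (0.3273,-0.9449); ey = (0.9449,0.3273)
P = B + -1.80·ex + -2.94·ey = (-3.9853,2.6405)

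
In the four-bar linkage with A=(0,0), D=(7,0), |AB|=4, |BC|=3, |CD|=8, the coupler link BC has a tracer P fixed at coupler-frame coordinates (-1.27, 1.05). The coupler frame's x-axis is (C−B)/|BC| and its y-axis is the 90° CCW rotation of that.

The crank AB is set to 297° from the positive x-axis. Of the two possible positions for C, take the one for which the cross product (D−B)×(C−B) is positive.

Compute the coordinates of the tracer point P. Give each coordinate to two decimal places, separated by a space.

A=(0,0), D=(7.00,0)
B = A + 4.00·(cos297°, sin297°) = (1.8160, -3.5640)
|BD| = 6.2910
circle(B,3.00) ∩ circle(D,8.00): a=-1.2258, h=2.7381
  candidates: C₊=(-0.7454,-2.0022) cross=17.226; C₋=(2.3570,-6.5148) cross=-17.226
  mode + wants cross > 0 → take C=(-0.7454,-2.0022) (cross=17.226)
ex = (C−B)/|BC| = (-0.8538,0.5206); ey = (-0.5206,-0.8538)
P = B + -1.27·ex + 1.05·ey = (2.3536,-5.1217)

2.35 -5.12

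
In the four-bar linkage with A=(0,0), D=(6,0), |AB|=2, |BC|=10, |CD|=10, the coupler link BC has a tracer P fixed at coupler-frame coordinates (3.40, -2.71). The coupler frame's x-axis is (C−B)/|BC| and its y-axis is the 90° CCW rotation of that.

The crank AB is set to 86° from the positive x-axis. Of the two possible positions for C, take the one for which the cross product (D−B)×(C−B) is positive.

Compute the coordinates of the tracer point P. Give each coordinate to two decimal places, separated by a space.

A=(0,0), D=(6.00,0)
B = A + 2.00·(cos86°, sin86°) = (0.1395, 1.9951)
|BD| = 6.1908
circle(B,10.00) ∩ circle(D,10.00): a=3.0954, h=9.5089
  candidates: C₊=(6.1342,9.9991) cross=58.867; C₋=(0.0053,-8.0040) cross=-58.867
  mode + wants cross > 0 → take C=(6.1342,9.9991) (cross=58.867)
ex = (C−B)/|BC| = (0.5995,0.8004); ey = (-0.8004,0.5995)
P = B + 3.40·ex + -2.71·ey = (4.3468,3.0919)

4.35 3.09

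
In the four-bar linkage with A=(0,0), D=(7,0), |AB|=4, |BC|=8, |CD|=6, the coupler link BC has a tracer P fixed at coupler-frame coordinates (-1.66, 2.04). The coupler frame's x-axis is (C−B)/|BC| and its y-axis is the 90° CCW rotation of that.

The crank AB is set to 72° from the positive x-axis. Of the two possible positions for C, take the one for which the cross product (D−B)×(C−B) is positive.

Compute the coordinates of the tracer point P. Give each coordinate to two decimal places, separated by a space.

-0.85 5.41

A=(0,0), D=(7.00,0)
B = A + 4.00·(cos72°, sin72°) = (1.2361, 3.8042)
|BD| = 6.9062
circle(B,8.00) ∩ circle(D,6.00): a=5.4803, h=5.8281
  candidates: C₊=(9.0203,5.6496) cross=40.250; C₋=(2.5995,-4.0787) cross=-40.250
  mode + wants cross > 0 → take C=(9.0203,5.6496) (cross=40.250)
ex = (C−B)/|BC| = (0.9730,0.2307); ey = (-0.2307,0.9730)
P = B + -1.66·ex + 2.04·ey = (-0.8497,5.4063)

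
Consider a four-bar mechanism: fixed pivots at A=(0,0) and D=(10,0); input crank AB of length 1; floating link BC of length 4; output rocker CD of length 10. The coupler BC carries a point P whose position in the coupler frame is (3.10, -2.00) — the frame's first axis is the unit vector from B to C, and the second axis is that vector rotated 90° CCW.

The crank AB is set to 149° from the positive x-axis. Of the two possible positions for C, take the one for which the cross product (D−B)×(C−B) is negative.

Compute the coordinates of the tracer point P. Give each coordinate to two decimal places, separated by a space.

A=(0,0), D=(10.00,0)
B = A + 1.00·(cos149°, sin149°) = (-0.8572, 0.5150)
|BD| = 10.8694
circle(B,4.00) ∩ circle(D,10.00): a=1.5706, h=3.6787
  candidates: C₊=(0.8860,4.1152) cross=39.986; C₋=(0.5374,-3.2340) cross=-39.986
  mode - wants cross < 0 → take C=(0.5374,-3.2340) (cross=-39.986)
ex = (C−B)/|BC| = (0.3486,-0.9373); ey = (0.9373,0.3486)
P = B + 3.10·ex + -2.00·ey = (-1.6509,-3.0877)

-1.65 -3.09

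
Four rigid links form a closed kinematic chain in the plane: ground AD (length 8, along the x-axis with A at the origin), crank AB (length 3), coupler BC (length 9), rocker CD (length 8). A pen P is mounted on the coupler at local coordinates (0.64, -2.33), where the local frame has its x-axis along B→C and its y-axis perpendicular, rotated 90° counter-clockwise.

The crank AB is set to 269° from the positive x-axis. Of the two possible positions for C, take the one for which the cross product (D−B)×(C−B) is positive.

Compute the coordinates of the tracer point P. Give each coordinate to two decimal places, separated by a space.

2.36 -3.01

A=(0,0), D=(8.00,0)
B = A + 3.00·(cos269°, sin269°) = (-0.0524, -2.9995)
|BD| = 8.5929
circle(B,9.00) ∩ circle(D,8.00): a=5.2856, h=7.2844
  candidates: C₊=(2.3580,5.6717) cross=62.594; C₋=(7.4436,-7.9806) cross=-62.594
  mode + wants cross > 0 → take C=(2.3580,5.6717) (cross=62.594)
ex = (C−B)/|BC| = (0.2678,0.9635); ey = (-0.9635,0.2678)
P = B + 0.64·ex + -2.33·ey = (2.3639,-3.0069)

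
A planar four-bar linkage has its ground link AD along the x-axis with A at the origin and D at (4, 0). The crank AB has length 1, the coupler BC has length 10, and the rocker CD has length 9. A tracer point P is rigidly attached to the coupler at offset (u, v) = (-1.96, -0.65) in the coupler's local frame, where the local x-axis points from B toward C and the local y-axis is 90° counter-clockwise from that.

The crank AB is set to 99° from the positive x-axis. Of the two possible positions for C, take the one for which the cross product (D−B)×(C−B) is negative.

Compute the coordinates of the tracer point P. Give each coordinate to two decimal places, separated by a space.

-1.21 2.76

A=(0,0), D=(4.00,0)
B = A + 1.00·(cos99°, sin99°) = (-0.1564, 0.9877)
|BD| = 4.2722
circle(B,10.00) ∩ circle(D,9.00): a=4.3598, h=8.9996
  candidates: C₊=(6.1659,8.7355) cross=38.448; C₋=(2.0046,-8.7760) cross=-38.448
  mode - wants cross < 0 → take C=(2.0046,-8.7760) (cross=-38.448)
ex = (C−B)/|BC| = (0.2161,-0.9764); ey = (0.9764,0.2161)
P = B + -1.96·ex + -0.65·ey = (-1.2146,2.7609)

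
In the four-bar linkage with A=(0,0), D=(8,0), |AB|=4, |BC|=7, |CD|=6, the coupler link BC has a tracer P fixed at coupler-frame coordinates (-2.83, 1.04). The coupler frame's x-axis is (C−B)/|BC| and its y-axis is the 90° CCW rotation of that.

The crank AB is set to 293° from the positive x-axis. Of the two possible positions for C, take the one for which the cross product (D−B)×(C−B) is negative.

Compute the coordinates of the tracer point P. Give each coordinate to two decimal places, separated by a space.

A=(0,0), D=(8.00,0)
B = A + 4.00·(cos293°, sin293°) = (1.5629, -3.6820)
|BD| = 7.4157
circle(B,7.00) ∩ circle(D,6.00): a=4.5844, h=5.2899
  candidates: C₊=(2.9158,3.1860) cross=39.229; C₋=(8.1688,-5.9976) cross=-39.229
  mode - wants cross < 0 → take C=(8.1688,-5.9976) (cross=-39.229)
ex = (C−B)/|BC| = (0.9437,-0.3308); ey = (0.3308,0.9437)
P = B + -2.83·ex + 1.04·ey = (-0.7637,-1.7644)

-0.76 -1.76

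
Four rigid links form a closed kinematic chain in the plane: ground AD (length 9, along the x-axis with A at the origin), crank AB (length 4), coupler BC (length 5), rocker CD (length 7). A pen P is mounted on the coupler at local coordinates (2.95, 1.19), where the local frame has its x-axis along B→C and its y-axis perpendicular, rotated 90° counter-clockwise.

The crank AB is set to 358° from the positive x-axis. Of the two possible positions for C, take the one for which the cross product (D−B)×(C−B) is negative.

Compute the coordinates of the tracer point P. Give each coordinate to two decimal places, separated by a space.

A=(0,0), D=(9.00,0)
B = A + 4.00·(cos358°, sin358°) = (3.9976, -0.1396)
|BD| = 5.0044
circle(B,5.00) ∩ circle(D,7.00): a=0.1043, h=4.9989
  candidates: C₊=(3.9624,4.8603) cross=25.016; C₋=(4.2413,-5.1337) cross=-25.016
  mode - wants cross < 0 → take C=(4.2413,-5.1337) (cross=-25.016)
ex = (C−B)/|BC| = (0.0487,-0.9988); ey = (0.9988,0.0487)
P = B + 2.95·ex + 1.19·ey = (5.3299,-3.0281)

5.33 -3.03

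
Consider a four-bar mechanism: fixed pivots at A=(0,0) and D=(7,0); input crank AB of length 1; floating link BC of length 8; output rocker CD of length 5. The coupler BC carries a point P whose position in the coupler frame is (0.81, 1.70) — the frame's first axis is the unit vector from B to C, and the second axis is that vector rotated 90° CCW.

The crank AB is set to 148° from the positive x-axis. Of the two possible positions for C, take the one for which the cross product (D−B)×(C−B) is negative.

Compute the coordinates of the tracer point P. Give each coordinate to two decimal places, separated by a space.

0.87 1.29

A=(0,0), D=(7.00,0)
B = A + 1.00·(cos148°, sin148°) = (-0.8480, 0.5299)
|BD| = 7.8659
circle(B,8.00) ∩ circle(D,5.00): a=6.4120, h=4.7839
  candidates: C₊=(5.8717,4.8710) cross=37.630; C₋=(5.2271,-4.6751) cross=-37.630
  mode - wants cross < 0 → take C=(5.2271,-4.6751) (cross=-37.630)
ex = (C−B)/|BC| = (0.7594,-0.6506); ey = (0.6506,0.7594)
P = B + 0.81·ex + 1.70·ey = (0.8731,1.2939)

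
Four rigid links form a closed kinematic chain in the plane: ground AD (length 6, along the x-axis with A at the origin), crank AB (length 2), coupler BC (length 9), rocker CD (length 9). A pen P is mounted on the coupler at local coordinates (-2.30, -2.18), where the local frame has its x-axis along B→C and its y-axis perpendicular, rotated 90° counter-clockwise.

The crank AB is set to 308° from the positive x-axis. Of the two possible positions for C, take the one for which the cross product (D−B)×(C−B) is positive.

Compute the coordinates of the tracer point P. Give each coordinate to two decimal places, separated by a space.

3.49 -3.80

A=(0,0), D=(6.00,0)
B = A + 2.00·(cos308°, sin308°) = (1.2313, -1.5760)
|BD| = 5.0224
circle(B,9.00) ∩ circle(D,9.00): a=2.5112, h=8.6426
  candidates: C₊=(0.9036,7.4180) cross=43.406; C₋=(6.3277,-8.9940) cross=-43.406
  mode + wants cross > 0 → take C=(0.9036,7.4180) (cross=43.406)
ex = (C−B)/|BC| = (-0.0364,0.9993); ey = (-0.9993,-0.0364)
P = B + -2.30·ex + -2.18·ey = (3.4936,-3.7951)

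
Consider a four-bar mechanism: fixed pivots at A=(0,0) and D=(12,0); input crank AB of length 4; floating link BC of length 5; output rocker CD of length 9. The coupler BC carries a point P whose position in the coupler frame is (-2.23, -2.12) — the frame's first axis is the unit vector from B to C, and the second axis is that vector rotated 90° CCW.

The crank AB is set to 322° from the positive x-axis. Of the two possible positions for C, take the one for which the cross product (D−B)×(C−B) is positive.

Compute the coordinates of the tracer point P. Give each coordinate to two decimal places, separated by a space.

5.18 -4.78

A=(0,0), D=(12.00,0)
B = A + 4.00·(cos322°, sin322°) = (3.1520, -2.4626)
|BD| = 9.1843
circle(B,5.00) ∩ circle(D,9.00): a=1.5435, h=4.7558
  candidates: C₊=(3.3638,2.5329) cross=43.679; C₋=(5.9142,-6.6304) cross=-43.679
  mode + wants cross > 0 → take C=(3.3638,2.5329) (cross=43.679)
ex = (C−B)/|BC| = (0.0423,0.9991); ey = (-0.9991,0.0423)
P = B + -2.23·ex + -2.12·ey = (5.1757,-4.7804)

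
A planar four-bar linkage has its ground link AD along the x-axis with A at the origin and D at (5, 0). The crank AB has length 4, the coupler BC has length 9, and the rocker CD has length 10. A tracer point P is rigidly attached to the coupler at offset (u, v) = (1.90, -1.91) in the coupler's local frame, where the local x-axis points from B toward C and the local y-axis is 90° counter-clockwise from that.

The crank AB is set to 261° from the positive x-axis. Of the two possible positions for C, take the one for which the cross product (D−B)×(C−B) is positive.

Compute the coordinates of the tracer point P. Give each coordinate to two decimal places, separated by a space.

A=(0,0), D=(5.00,0)
B = A + 4.00·(cos261°, sin261°) = (-0.6257, -3.9508)
|BD| = 6.8744
circle(B,9.00) ∩ circle(D,10.00): a=2.0553, h=8.7622
  candidates: C₊=(-3.9795,4.4010) cross=60.235; C₋=(6.0919,-9.9402) cross=-60.235
  mode + wants cross > 0 → take C=(-3.9795,4.4010) (cross=60.235)
ex = (C−B)/|BC| = (-0.3726,0.9280); ey = (-0.9280,-0.3726)
P = B + 1.90·ex + -1.91·ey = (0.4387,-1.4759)

0.44 -1.48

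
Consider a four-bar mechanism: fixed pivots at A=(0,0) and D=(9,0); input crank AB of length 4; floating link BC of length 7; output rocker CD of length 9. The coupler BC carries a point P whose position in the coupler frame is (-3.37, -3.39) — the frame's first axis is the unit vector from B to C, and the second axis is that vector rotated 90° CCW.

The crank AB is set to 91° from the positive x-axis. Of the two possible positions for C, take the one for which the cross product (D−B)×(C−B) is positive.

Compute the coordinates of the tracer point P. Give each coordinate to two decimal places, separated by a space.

-0.66 -0.74

A=(0,0), D=(9.00,0)
B = A + 4.00·(cos91°, sin91°) = (-0.0698, 3.9994)
|BD| = 9.9124
circle(B,7.00) ∩ circle(D,9.00): a=3.3421, h=6.1506
  candidates: C₊=(5.4698,8.2787) cross=60.968; C₋=(0.5066,-2.9768) cross=-60.968
  mode + wants cross > 0 → take C=(5.4698,8.2787) (cross=60.968)
ex = (C−B)/|BC| = (0.7914,0.6113); ey = (-0.6113,0.7914)
P = B + -3.37·ex + -3.39·ey = (-0.6643,-0.7436)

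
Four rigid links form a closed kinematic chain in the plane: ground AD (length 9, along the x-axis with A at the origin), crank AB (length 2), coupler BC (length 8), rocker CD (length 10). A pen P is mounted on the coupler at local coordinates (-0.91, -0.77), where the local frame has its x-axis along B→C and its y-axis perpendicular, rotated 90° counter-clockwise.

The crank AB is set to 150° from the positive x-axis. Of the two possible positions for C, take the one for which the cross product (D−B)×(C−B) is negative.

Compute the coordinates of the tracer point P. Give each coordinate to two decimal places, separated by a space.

-2.79 1.55

A=(0,0), D=(9.00,0)
B = A + 2.00·(cos150°, sin150°) = (-1.7321, 1.0000)
|BD| = 10.7785
circle(B,8.00) ∩ circle(D,10.00): a=3.7193, h=7.0829
  candidates: C₊=(2.6283,7.7072) cross=76.343; C₋=(1.3141,-6.3974) cross=-76.343
  mode - wants cross < 0 → take C=(1.3141,-6.3974) (cross=-76.343)
ex = (C−B)/|BC| = (0.3808,-0.9247); ey = (0.9247,0.3808)
P = B + -0.91·ex + -0.77·ey = (-2.7905,1.5483)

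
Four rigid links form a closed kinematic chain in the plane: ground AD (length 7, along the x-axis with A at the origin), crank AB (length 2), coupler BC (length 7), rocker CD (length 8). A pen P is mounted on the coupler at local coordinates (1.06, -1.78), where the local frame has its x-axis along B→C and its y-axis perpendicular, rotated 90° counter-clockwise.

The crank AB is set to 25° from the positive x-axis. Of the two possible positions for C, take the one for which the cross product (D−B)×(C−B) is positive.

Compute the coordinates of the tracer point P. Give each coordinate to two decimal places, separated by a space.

3.84 1.26

A=(0,0), D=(7.00,0)
B = A + 2.00·(cos25°, sin25°) = (1.8126, 0.8452)
|BD| = 5.2558
circle(B,7.00) ∩ circle(D,8.00): a=1.2009, h=6.8962
  candidates: C₊=(4.1069,7.4586) cross=36.245; C₋=(1.8888,-6.1543) cross=-36.245
  mode + wants cross > 0 → take C=(4.1069,7.4586) (cross=36.245)
ex = (C−B)/|BC| = (0.3278,0.9448); ey = (-0.9448,0.3278)
P = B + 1.06·ex + -1.78·ey = (3.8417,1.2633)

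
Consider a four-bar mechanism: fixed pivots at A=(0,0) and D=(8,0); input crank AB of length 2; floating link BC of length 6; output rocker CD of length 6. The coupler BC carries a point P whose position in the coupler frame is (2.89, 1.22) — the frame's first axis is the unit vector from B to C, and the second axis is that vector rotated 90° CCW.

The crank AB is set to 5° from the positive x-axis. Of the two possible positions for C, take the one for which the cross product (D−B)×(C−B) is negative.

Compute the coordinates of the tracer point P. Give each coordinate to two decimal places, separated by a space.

A=(0,0), D=(8.00,0)
B = A + 2.00·(cos5°, sin5°) = (1.9924, 0.1743)
|BD| = 6.0101
circle(B,6.00) ∩ circle(D,6.00): a=3.0051, h=5.1932
  candidates: C₊=(5.1468,5.2782) cross=31.212; C₋=(4.8456,-5.1039) cross=-31.212
  mode - wants cross < 0 → take C=(4.8456,-5.1039) (cross=-31.212)
ex = (C−B)/|BC| = (0.4755,-0.8797); ey = (0.8797,0.4755)
P = B + 2.89·ex + 1.22·ey = (4.4399,-1.7879)

4.44 -1.79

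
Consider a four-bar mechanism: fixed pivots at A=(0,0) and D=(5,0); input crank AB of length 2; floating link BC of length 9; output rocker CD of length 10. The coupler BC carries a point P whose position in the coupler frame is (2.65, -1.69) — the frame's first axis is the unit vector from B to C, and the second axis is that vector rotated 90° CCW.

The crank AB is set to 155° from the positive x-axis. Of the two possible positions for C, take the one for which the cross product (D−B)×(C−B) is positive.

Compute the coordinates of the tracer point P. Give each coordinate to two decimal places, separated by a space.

A=(0,0), D=(5.00,0)
B = A + 2.00·(cos155°, sin155°) = (-1.8126, 0.8452)
|BD| = 6.8648
circle(B,9.00) ∩ circle(D,10.00): a=2.0486, h=8.7638
  candidates: C₊=(1.2994,9.2901) cross=60.162; C₋=(-0.8587,-8.1041) cross=-60.162
  mode + wants cross > 0 → take C=(1.2994,9.2901) (cross=60.162)
ex = (C−B)/|BC| = (0.3458,0.9383); ey = (-0.9383,0.3458)
P = B + 2.65·ex + -1.69·ey = (0.6895,2.7474)

0.69 2.75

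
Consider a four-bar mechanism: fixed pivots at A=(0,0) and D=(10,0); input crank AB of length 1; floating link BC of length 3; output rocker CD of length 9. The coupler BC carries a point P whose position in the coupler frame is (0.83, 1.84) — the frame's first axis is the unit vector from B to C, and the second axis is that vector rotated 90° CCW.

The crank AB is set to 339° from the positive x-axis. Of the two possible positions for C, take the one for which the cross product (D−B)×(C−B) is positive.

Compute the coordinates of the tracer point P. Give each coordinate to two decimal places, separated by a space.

A=(0,0), D=(10.00,0)
B = A + 1.00·(cos339°, sin339°) = (0.9336, -0.3584)
|BD| = 9.0735
circle(B,3.00) ∩ circle(D,9.00): a=0.5692, h=2.9455
  candidates: C₊=(1.3860,2.6073) cross=26.726; C₋=(1.6186,-3.2791) cross=-26.726
  mode + wants cross > 0 → take C=(1.3860,2.6073) (cross=26.726)
ex = (C−B)/|BC| = (0.1508,0.9886); ey = (-0.9886,0.1508)
P = B + 0.83·ex + 1.84·ey = (-0.7602,0.7396)

-0.76 0.74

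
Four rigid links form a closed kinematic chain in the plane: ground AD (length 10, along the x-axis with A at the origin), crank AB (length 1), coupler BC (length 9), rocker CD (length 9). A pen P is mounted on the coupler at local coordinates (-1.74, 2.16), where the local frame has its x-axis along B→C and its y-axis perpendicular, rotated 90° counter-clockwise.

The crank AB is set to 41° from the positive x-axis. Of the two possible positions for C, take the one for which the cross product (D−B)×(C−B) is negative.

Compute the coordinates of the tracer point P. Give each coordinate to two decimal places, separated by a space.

A=(0,0), D=(10.00,0)
B = A + 1.00·(cos41°, sin41°) = (0.7547, 0.6561)
|BD| = 9.2685
circle(B,9.00) ∩ circle(D,9.00): a=4.6343, h=7.7152
  candidates: C₊=(5.9235,8.0238) cross=71.508; C₋=(4.8312,-7.3678) cross=-71.508
  mode - wants cross < 0 → take C=(4.8312,-7.3678) (cross=-71.508)
ex = (C−B)/|BC| = (0.4529,-0.8915); ey = (0.8915,0.4529)
P = B + -1.74·ex + 2.16·ey = (1.8923,3.1857)

1.89 3.19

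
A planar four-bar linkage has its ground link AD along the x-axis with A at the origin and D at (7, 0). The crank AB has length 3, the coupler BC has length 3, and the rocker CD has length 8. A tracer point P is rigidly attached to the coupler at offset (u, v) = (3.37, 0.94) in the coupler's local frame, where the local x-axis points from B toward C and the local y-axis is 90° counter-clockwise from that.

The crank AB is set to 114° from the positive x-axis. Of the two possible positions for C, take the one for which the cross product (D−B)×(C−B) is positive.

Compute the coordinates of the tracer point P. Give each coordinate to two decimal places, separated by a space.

0.29 5.90

A=(0,0), D=(7.00,0)
B = A + 3.00·(cos114°, sin114°) = (-1.2202, 2.7406)
|BD| = 8.6650
circle(B,3.00) ∩ circle(D,8.00): a=1.1588, h=2.7671
  candidates: C₊=(0.7544,4.9992) cross=23.977; C₋=(-0.9961,-0.2510) cross=-23.977
  mode + wants cross > 0 → take C=(0.7544,4.9992) (cross=23.977)
ex = (C−B)/|BC| = (0.6582,0.7529); ey = (-0.7529,0.6582)
P = B + 3.37·ex + 0.94·ey = (0.2902,5.8964)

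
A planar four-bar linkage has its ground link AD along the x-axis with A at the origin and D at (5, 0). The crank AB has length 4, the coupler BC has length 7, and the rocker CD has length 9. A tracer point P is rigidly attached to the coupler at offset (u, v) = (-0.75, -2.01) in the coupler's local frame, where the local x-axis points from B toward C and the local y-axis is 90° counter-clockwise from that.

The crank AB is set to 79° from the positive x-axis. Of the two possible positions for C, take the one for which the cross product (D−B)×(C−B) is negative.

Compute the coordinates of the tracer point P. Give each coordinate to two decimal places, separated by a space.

A=(0,0), D=(5.00,0)
B = A + 4.00·(cos79°, sin79°) = (0.7632, 3.9265)
|BD| = 5.7765
circle(B,7.00) ∩ circle(D,9.00): a=0.1184, h=6.9990
  candidates: C₊=(5.6076,8.9795) cross=40.430; C₋=(-3.9074,-1.2874) cross=-40.430
  mode - wants cross < 0 → take C=(-3.9074,-1.2874) (cross=-40.430)
ex = (C−B)/|BC| = (-0.6672,-0.7448); ey = (0.7448,-0.6672)
P = B + -0.75·ex + -2.01·ey = (-0.2335,5.8263)

-0.23 5.83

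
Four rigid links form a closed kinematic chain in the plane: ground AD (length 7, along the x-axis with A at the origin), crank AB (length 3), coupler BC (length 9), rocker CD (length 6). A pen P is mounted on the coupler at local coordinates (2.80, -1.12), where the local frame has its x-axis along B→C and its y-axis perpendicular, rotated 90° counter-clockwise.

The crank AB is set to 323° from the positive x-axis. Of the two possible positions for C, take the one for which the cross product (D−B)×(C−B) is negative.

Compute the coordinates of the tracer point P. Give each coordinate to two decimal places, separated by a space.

4.74 -3.71

A=(0,0), D=(7.00,0)
B = A + 3.00·(cos323°, sin323°) = (2.3959, -1.8054)
|BD| = 4.9454
circle(B,9.00) ∩ circle(D,6.00): a=7.0224, h=5.6291
  candidates: C₊=(6.8786,5.9988) cross=27.838; C₋=(10.9886,-4.4823) cross=-27.838
  mode - wants cross < 0 → take C=(10.9886,-4.4823) (cross=-27.838)
ex = (C−B)/|BC| = (0.9547,-0.2974); ey = (0.2974,0.9547)
P = B + 2.80·ex + -1.12·ey = (4.7361,-3.7076)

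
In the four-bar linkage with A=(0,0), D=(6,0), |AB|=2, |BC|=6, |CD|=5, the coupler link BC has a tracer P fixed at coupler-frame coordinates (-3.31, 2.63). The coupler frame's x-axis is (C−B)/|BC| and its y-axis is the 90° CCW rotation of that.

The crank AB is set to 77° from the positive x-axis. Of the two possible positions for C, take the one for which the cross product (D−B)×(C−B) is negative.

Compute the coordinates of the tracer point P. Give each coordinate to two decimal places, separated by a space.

A=(0,0), D=(6.00,0)
B = A + 2.00·(cos77°, sin77°) = (0.4499, 1.9487)
|BD| = 5.8823
circle(B,6.00) ∩ circle(D,5.00): a=3.8762, h=4.5799
  candidates: C₊=(5.6244,4.9859) cross=26.940; C₋=(2.5899,-3.6567) cross=-26.940
  mode - wants cross < 0 → take C=(2.5899,-3.6567) (cross=-26.940)
ex = (C−B)/|BC| = (0.3567,-0.9342); ey = (0.9342,0.3567)
P = B + -3.31·ex + 2.63·ey = (1.7264,5.9791)

1.73 5.98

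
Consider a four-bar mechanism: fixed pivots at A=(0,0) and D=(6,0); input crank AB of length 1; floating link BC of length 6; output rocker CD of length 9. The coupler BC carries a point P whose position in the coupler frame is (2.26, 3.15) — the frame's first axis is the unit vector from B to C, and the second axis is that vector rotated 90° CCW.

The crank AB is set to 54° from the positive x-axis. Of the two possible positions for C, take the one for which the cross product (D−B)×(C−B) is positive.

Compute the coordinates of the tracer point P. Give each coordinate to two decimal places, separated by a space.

A=(0,0), D=(6.00,0)
B = A + 1.00·(cos54°, sin54°) = (0.5878, 0.8090)
|BD| = 5.4723
circle(B,6.00) ∩ circle(D,9.00): a=-1.3754, h=5.8402
  candidates: C₊=(0.0909,6.7884) cross=31.960; C₋=(-1.6359,-4.7637) cross=-31.960
  mode + wants cross > 0 → take C=(0.0909,6.7884) (cross=31.960)
ex = (C−B)/|BC| = (-0.0828,0.9966); ey = (-0.9966,-0.0828)
P = B + 2.26·ex + 3.15·ey = (-2.7386,2.8004)

-2.74 2.80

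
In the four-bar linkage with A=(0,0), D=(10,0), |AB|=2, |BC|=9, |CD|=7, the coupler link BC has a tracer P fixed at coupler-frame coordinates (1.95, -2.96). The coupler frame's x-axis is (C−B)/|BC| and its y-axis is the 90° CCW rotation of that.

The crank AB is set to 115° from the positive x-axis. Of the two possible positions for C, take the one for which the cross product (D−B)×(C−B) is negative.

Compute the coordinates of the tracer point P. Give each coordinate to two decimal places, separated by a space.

-1.79 -1.60

A=(0,0), D=(10.00,0)
B = A + 2.00·(cos115°, sin115°) = (-0.8452, 1.8126)
|BD| = 10.9957
circle(B,9.00) ∩ circle(D,7.00): a=6.9530, h=5.7146
  candidates: C₊=(6.9546,6.3028) cross=62.836; C₋=(5.0706,-4.9700) cross=-62.836
  mode - wants cross < 0 → take C=(5.0706,-4.9700) (cross=-62.836)
ex = (C−B)/|BC| = (0.6573,-0.7536); ey = (0.7536,0.6573)
P = B + 1.95·ex + -2.96·ey = (-1.7942,-1.6026)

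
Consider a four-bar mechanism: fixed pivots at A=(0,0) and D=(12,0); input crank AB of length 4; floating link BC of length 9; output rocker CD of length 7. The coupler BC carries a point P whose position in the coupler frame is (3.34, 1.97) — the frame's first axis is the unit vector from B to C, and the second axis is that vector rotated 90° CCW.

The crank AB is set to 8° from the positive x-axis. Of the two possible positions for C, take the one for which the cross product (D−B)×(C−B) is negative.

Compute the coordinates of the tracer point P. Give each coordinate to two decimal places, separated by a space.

A=(0,0), D=(12.00,0)
B = A + 4.00·(cos8°, sin8°) = (3.9611, 0.5567)
|BD| = 8.0582
circle(B,9.00) ∩ circle(D,7.00): a=6.0147, h=6.6951
  candidates: C₊=(10.4239,6.8203) cross=53.950; C₋=(9.4988,-6.5379) cross=-53.950
  mode - wants cross < 0 → take C=(9.4988,-6.5379) (cross=-53.950)
ex = (C−B)/|BC| = (0.6153,-0.7883); ey = (0.7883,0.6153)
P = B + 3.34·ex + 1.97·ey = (7.5691,-0.8640)

7.57 -0.86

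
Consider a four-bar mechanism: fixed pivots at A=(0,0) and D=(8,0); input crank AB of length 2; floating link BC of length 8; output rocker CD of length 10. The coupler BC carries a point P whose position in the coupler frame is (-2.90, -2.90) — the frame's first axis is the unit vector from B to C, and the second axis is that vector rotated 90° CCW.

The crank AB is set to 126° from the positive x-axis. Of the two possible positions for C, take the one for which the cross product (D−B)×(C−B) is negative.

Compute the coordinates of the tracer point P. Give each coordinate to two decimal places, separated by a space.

A=(0,0), D=(8.00,0)
B = A + 2.00·(cos126°, sin126°) = (-1.1756, 1.6180)
|BD| = 9.3171
circle(B,8.00) ∩ circle(D,10.00): a=2.7266, h=7.5210
  candidates: C₊=(2.8158,8.5512) cross=70.074; C₋=(0.2035,-6.2622) cross=-70.074
  mode - wants cross < 0 → take C=(0.2035,-6.2622) (cross=-70.074)
ex = (C−B)/|BC| = (0.1724,-0.9850); ey = (0.9850,0.1724)
P = B + -2.90·ex + -2.90·ey = (-4.5321,3.9747)

-4.53 3.97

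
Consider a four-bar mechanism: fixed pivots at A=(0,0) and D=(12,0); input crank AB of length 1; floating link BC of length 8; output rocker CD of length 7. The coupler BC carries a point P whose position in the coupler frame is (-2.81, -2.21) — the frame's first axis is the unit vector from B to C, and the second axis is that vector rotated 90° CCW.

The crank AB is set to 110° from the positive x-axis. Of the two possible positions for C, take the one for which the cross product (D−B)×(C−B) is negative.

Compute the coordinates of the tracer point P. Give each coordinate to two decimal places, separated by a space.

A=(0,0), D=(12.00,0)
B = A + 1.00·(cos110°, sin110°) = (-0.3420, 0.9397)
|BD| = 12.3777
circle(B,8.00) ∩ circle(D,7.00): a=6.7948, h=4.2226
  candidates: C₊=(6.7537,4.6343) cross=52.267; C₋=(6.1126,-3.7866) cross=-52.267
  mode - wants cross < 0 → take C=(6.1126,-3.7866) (cross=-52.267)
ex = (C−B)/|BC| = (0.8068,-0.5908); ey = (0.5908,0.8068)
P = B + -2.81·ex + -2.21·ey = (-3.9148,0.8167)

-3.91 0.82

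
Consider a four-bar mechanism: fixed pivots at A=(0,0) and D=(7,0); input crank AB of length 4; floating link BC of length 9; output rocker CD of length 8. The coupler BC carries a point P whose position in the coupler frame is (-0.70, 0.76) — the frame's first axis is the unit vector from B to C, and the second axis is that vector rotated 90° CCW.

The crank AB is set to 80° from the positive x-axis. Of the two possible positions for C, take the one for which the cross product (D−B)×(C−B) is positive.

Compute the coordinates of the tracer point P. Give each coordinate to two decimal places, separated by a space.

A=(0,0), D=(7.00,0)
B = A + 4.00·(cos80°, sin80°) = (0.6946, 3.9392)
|BD| = 7.4348
circle(B,9.00) ∩ circle(D,8.00): a=4.8607, h=7.5746
  candidates: C₊=(8.8302,7.7878) cross=56.315; C₋=(0.8036,-5.0601) cross=-56.315
  mode + wants cross > 0 → take C=(8.8302,7.7878) (cross=56.315)
ex = (C−B)/|BC| = (0.9040,0.4276); ey = (-0.4276,0.9040)
P = B + -0.70·ex + 0.76·ey = (-0.2632,4.3269)

-0.26 4.33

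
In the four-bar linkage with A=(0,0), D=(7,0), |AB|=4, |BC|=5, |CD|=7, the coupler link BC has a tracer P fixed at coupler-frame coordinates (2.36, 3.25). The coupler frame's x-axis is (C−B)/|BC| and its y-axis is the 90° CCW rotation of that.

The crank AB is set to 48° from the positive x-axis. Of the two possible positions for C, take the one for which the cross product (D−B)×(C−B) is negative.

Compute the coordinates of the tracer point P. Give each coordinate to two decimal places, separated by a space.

A=(0,0), D=(7.00,0)
B = A + 4.00·(cos48°, sin48°) = (2.6765, 2.9726)
|BD| = 5.2468
circle(B,5.00) ∩ circle(D,7.00): a=0.3363, h=4.9887
  candidates: C₊=(5.7800,6.8929) cross=26.174; C₋=(0.1273,-1.3287) cross=-26.174
  mode - wants cross < 0 → take C=(0.1273,-1.3287) (cross=-26.174)
ex = (C−B)/|BC| = (-0.5099,-0.8603); ey = (0.8603,-0.5099)
P = B + 2.36·ex + 3.25·ey = (4.2691,-0.7147)

4.27 -0.71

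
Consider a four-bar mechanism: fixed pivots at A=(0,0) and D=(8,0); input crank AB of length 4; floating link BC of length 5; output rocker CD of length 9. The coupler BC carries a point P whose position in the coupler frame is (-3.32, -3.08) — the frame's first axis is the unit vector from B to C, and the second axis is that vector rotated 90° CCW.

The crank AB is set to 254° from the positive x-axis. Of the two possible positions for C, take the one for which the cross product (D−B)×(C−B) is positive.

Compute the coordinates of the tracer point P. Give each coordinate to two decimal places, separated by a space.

1.86 -7.27

A=(0,0), D=(8.00,0)
B = A + 4.00·(cos254°, sin254°) = (-1.1025, -3.8450)
|BD| = 9.8813
circle(B,5.00) ∩ circle(D,9.00): a=2.1070, h=4.5344
  candidates: C₊=(-0.9260,1.1518) cross=44.805; C₋=(2.6028,-7.2021) cross=-44.805
  mode + wants cross > 0 → take C=(-0.9260,1.1518) (cross=44.805)
ex = (C−B)/|BC| = (0.0353,0.9994); ey = (-0.9994,0.0353)
P = B + -3.32·ex + -3.08·ey = (1.8583,-7.2717)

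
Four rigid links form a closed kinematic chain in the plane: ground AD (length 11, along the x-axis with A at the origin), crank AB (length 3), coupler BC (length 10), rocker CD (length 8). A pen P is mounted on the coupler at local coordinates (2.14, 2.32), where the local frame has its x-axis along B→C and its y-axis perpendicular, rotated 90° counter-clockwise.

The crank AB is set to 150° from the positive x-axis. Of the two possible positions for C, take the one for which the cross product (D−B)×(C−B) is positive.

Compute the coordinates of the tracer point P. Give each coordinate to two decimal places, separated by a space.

A=(0,0), D=(11.00,0)
B = A + 3.00·(cos150°, sin150°) = (-2.5981, 1.5000)
|BD| = 13.6806
circle(B,10.00) ∩ circle(D,8.00): a=8.1560, h=5.7861
  candidates: C₊=(6.1432,6.3570) cross=79.158; C₋=(4.8743,-5.1455) cross=-79.158
  mode + wants cross > 0 → take C=(6.1432,6.3570) (cross=79.158)
ex = (C−B)/|BC| = (0.8741,0.4857); ey = (-0.4857,0.8741)
P = B + 2.14·ex + 2.32·ey = (-1.8543,4.5674)

-1.85 4.57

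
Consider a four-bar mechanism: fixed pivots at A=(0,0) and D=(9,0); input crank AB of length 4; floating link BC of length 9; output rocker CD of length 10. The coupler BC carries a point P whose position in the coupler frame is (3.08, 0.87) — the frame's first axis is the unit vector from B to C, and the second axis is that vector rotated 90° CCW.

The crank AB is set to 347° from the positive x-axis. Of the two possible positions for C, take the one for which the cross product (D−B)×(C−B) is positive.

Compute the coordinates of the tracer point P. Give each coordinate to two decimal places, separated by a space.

A=(0,0), D=(9.00,0)
B = A + 4.00·(cos347°, sin347°) = (3.8975, -0.8998)
|BD| = 5.1813
circle(B,9.00) ∩ circle(D,10.00): a=0.7571, h=8.9681
  candidates: C₊=(3.0856,8.0635) cross=46.466; C₋=(6.2005,-9.6002) cross=-46.466
  mode + wants cross > 0 → take C=(3.0856,8.0635) (cross=46.466)
ex = (C−B)/|BC| = (-0.0902,0.9959); ey = (-0.9959,-0.0902)
P = B + 3.08·ex + 0.87·ey = (2.7532,2.0892)

2.75 2.09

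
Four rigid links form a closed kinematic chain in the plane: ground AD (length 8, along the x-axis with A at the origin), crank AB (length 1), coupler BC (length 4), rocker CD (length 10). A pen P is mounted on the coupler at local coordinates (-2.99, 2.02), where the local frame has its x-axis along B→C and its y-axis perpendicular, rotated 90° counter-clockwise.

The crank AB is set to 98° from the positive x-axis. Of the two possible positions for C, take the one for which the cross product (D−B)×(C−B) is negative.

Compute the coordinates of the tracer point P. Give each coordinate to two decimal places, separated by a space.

A=(0,0), D=(8.00,0)
B = A + 1.00·(cos98°, sin98°) = (-0.1392, 0.9903)
|BD| = 8.1992
circle(B,4.00) ∩ circle(D,10.00): a=-1.0229, h=3.8670
  candidates: C₊=(-0.6875,4.9525) cross=31.706; C₋=(-1.6216,-2.7249) cross=-31.706
  mode - wants cross < 0 → take C=(-1.6216,-2.7249) (cross=-31.706)
ex = (C−B)/|BC| = (-0.3706,-0.9288); ey = (0.9288,-0.3706)
P = B + -2.99·ex + 2.02·ey = (2.8451,3.0187)

2.85 3.02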